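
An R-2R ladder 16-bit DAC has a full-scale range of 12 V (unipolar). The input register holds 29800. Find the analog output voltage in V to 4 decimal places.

5.4565 V

LSB = 12 V / 2^16 = 183.11 µV.
V_out = 0 + 29800 × 0.000183105 V = 5.45654 V.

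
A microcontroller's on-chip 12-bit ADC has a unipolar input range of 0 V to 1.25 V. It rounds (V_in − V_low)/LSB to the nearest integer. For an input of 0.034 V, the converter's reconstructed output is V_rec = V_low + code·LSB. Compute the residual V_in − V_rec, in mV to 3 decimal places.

0.125 mV

LSB = 1.25/2^12 = 305.18 µV.
(0.034 − 0)/0.000305176 = 111.4112; round gives code 111.
V_rec = 0 + 111·0.000305176 = 0.033874512 V.
V_in − V_rec = 0.000125488 V = 0.125 mV.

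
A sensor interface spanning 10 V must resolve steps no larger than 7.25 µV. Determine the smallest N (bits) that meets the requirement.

Number of steps required ≥ 10 V / 7.25 µV = 1379310.34.
Need 2^N ≥ 1379310.34; 2^20 = 1048576, 2^21 = 2097152.
Minimum N = 21.

21 bits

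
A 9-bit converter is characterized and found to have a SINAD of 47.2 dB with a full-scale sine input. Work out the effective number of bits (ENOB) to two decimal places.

7.55 bits

ENOB = (SINAD − 1.76) / 6.02 = (47.2 − 1.76)/6.02 = 7.548.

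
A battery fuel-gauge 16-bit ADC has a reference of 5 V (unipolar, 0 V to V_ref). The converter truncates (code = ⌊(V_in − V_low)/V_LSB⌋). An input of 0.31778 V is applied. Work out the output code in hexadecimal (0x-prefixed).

code 0x1045 (decimal 4165)

Full-scale span = 5 V; LSB = 5/2^16 = 76.29 µV.
Input sits at 4165.206 steps above V_low.
So the output code is 4165.
In hexadecimal (0x-prefixed): 0x1045.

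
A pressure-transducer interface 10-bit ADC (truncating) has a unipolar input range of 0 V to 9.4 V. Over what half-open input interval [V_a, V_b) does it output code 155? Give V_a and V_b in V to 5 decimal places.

LSB = 9.4/2^10 = 9.180 mV.
V_a = V_low + 155·LSB = 1.42285 V; V_b = V_low + 156·LSB = 1.43203 V.

[1.42285 V, 1.43203 V)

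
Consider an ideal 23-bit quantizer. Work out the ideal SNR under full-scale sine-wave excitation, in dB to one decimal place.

140.2 dB

SNR ≈ 6.02·N + 1.76 dB = 6.02·23 + 1.76 = 140.22 dB.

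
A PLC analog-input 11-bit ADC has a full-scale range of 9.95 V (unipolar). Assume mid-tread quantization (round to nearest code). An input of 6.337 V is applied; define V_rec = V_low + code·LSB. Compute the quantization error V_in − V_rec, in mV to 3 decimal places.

Step size: 9.95 V ÷ 2^11 = 4.858 mV.
Scaled input = 1304.3393 LSBs, so code = 1304.
Code 1304 maps back to 0 + 1304×0.0048584 V = 6.3353516 V.
Error = 6.337 − 6.3353516 = 0.00164844 V = 1.648 mV.

1.648 mV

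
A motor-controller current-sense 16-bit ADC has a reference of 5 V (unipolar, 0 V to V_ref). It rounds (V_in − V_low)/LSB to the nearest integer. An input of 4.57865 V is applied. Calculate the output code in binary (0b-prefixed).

code 0b1110101001101101 (decimal 60013)

With 65536 levels over 5 V, one step is 76.29 µV.
Input sits at 60013.281 steps above V_low.
Round → code 60013.
In binary (0b-prefixed): 0b1110101001101101.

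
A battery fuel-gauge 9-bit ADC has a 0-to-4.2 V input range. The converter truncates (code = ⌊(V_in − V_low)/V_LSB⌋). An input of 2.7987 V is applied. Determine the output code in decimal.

code 341

Full-scale span = 4.2 V; LSB = 4.2/2^9 = 8.203 mV.
Input sits at 341.175 steps above V_low.
So the output code is 341.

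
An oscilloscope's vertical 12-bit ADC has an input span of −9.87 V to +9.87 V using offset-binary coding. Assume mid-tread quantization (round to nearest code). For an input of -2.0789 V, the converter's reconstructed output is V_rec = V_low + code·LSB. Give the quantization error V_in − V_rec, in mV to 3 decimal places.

Step size: 19.74 V ÷ 2^12 = 4.819 mV.
(V_in − V_low)/LSB = (-2.0789 − (−9.87))/0.00481934 = 1616.6335 → code 1617 (round).
Code 1617 maps back to (−9.87) + 1617×0.00481934 V = -2.0771338 V.
Error = -2.0789 − (−2.0771338) = -0.00176621 V = -1.766 mV.

-1.766 mV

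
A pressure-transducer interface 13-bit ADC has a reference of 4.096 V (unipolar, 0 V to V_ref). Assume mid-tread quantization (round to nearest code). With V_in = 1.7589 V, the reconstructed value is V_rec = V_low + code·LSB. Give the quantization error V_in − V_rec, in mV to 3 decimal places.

-0.100 mV

Step size: 4.096 V ÷ 2^13 = 0.500 mV.
(V_in − V_low)/LSB = (1.7589 − 0)/0.0005 = 3517.8000 → code 3518 (round).
Reconstructed: 1.759 V.
V_in − V_rec = -0.0001 V = -0.100 mV.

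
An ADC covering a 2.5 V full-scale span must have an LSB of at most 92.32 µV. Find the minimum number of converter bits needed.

Number of steps required ≥ 2.5 V / 92.32 µV = 27079.72.
Need 2^N ≥ 27079.72; 2^14 = 16384, 2^15 = 32768.
Minimum N = 15.

15 bits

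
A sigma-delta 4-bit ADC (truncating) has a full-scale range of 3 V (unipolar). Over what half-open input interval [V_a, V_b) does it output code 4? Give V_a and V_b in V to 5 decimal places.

[0.75000 V, 0.93750 V)

LSB = 3/2^4 = 187.500 mV.
V_a = V_low + 4·LSB = 0.75 V; V_b = V_low + 5·LSB = 0.9375 V.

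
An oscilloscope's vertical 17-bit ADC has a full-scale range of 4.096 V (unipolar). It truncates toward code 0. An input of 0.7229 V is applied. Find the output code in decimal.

With 131072 levels over 4.096 V, one step is 31.25 µV.
(0.7229 − 0) / 3.125e-05 = 23132.800 LSBs.
⌊·⌋(23132.800) = 23132.

code 23132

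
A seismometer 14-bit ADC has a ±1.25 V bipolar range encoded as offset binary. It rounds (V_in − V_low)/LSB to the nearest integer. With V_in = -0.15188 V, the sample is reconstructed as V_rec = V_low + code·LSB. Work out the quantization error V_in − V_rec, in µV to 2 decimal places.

-55.05 µV

One LSB is 2.5 V / 16384 = 152.59 µV.
(-0.15188 − (−1.25))/0.000152588 = 7196.6392; round gives code 7197.
Code 7197 maps back to (−1.25) + 7197×0.000152588 V = -0.15182495 V.
Difference: -5.50488e-05 V → -55.05 µV.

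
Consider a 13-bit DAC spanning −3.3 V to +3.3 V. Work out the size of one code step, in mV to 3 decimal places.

0.806 mV

Full-scale span = 6.6 V.
LSB = 6.6 / 2^13 = 6.6 / 8192 = 0.000805664 V = 0.806 mV.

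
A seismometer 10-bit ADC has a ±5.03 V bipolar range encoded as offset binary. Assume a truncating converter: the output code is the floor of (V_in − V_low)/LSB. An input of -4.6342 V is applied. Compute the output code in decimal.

With 1024 levels over 10.06 V, one step is 9.824 mV.
(V_in − V_low)/LSB = (-4.6342 − (−5.03)) / 0.00982422 = 40.288.
So the output code is 40.

code 40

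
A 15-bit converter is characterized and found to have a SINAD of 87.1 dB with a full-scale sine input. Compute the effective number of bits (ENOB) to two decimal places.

14.18 bits

ENOB = (SINAD − 1.76) / 6.02 = (87.1 − 1.76)/6.02 = 14.176.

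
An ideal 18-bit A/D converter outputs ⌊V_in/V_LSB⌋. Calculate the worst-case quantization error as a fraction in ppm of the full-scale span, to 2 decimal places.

3.81 ppm

Truncating → worst-case error = 1 LSB = V_FS/2^18, so 1e+06/262144 = 3.8147 ppm of full scale.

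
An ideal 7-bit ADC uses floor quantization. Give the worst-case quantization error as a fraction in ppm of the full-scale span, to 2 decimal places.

7812.50 ppm

Truncating → worst-case error = 1 LSB = V_FS/2^7, so 1e+06/128 = 7812.5 ppm of full scale.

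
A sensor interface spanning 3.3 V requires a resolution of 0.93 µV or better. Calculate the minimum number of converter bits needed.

22 bits

Number of steps required ≥ 3.3 V / 0.93 µV = 3548387.10.
Need 2^N ≥ 3548387.10; 2^21 = 2097152, 2^22 = 4194304.
Minimum N = 22.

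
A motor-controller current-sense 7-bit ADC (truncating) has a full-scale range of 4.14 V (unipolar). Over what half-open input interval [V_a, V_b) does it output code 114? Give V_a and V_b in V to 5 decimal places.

LSB = 4.14/2^7 = 32.344 mV.
V_a = V_low + 114·LSB = 3.68719 V; V_b = V_low + 115·LSB = 3.71953 V.

[3.68719 V, 3.71953 V)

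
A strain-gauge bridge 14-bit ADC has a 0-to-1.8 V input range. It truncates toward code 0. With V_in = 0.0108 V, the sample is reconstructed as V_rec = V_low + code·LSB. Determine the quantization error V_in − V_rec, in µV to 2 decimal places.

Step size: 1.8 V ÷ 2^14 = 109.86 µV.
Scaled input = 98.3040 LSBs, so code = 98.
Code 98 maps back to 0 + 98×0.000109863 V = 0.010766602 V.
Difference: 3.33984e-05 V → 33.40 µV.

33.40 µV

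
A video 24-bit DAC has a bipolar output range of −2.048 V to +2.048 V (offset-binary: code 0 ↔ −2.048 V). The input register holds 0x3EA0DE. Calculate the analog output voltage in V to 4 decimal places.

-1.0459 V

LSB = 4.096 V / 2^24 = 0.24 µV.
Code 0x3EA0DE = 4104414 decimal.
V_out = (−2.048) + 4104414 × 2.44141e-07 V = -1.04595 V.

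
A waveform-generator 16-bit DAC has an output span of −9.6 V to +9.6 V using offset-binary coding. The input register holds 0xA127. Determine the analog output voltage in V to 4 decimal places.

LSB = 19.2 V / 2^16 = 292.97 µV.
Code 0xA127 = 41255 decimal.
V_out = (−9.6) + 41255 × 0.000292969 V = 2.48643 V.

2.4864 V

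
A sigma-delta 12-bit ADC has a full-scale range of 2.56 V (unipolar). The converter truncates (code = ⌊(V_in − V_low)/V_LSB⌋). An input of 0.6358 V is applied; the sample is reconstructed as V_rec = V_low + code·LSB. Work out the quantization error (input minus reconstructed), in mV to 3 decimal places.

One LSB is 2.56 V / 4096 = 0.625 mV.
Scaled input = 1017.2800 LSBs, so code = 1017.
Code 1017 maps back to 0 + 1017×0.000625 V = 0.635625 V.
V_in − V_rec = 0.000175 V = 0.175 mV.

0.175 mV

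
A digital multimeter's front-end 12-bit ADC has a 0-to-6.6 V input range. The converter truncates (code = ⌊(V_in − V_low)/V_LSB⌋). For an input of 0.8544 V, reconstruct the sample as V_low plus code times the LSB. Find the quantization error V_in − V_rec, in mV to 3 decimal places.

Step size: 6.6 V ÷ 2^12 = 1.611 mV.
(0.8544 − 0)/0.00161133 = 530.2458; ⌊·⌋ gives code 530.
Reconstructed: 0.85400391 V.
Difference: 0.000396094 V → 0.396 mV.

0.396 mV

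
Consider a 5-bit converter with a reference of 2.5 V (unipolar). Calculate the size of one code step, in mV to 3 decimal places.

78.125 mV

Full-scale span = 2.5 V.
LSB = 2.5 / 2^5 = 2.5 / 32 = 0.078125 V = 78.125 mV.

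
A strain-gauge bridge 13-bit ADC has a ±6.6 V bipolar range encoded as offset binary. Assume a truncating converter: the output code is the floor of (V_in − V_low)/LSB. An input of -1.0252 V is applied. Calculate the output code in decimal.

code 3459

LSB = 13.2 V / 8192 = 1.611 mV.
Input sits at 3459.755 steps above V_low.
Floor → code 3459.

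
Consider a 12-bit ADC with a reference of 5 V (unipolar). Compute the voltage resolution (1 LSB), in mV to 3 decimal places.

1.221 mV

Full-scale span = 5 V.
LSB = 5 / 2^12 = 5 / 4096 = 0.0012207 V = 1.221 mV.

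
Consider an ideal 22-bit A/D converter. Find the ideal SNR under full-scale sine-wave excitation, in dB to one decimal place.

SNR ≈ 6.02·N + 1.76 dB = 6.02·22 + 1.76 = 134.20 dB.

134.2 dB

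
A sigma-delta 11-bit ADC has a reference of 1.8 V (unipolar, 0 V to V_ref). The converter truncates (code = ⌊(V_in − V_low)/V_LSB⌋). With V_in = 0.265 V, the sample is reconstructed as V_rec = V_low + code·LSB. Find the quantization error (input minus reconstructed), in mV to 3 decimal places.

One LSB is 1.8 V / 2048 = 0.879 mV.
Scaled input = 301.5111 LSBs, so code = 301.
V_rec = 0 + 301·0.000878906 = 0.26455078 V.
V_in − V_rec = 0.000449219 V = 0.449 mV.

0.449 mV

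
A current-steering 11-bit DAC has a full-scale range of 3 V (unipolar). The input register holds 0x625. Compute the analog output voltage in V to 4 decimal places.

2.3042 V

LSB = 3 V / 2^11 = 1.465 mV.
Code 0x625 = 1573 decimal.
V_out = 0 + 1573 × 0.00146484 V = 2.3042 V.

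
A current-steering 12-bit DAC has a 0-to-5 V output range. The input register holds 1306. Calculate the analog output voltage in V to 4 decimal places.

1.5942 V

LSB = 5 V / 2^12 = 1.221 mV.
V_out = 0 + 1306 × 0.0012207 V = 1.59424 V.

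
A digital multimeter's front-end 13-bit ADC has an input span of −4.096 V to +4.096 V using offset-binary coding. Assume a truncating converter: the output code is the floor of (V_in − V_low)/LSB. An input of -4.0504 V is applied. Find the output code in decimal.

code 45

Full-scale span = 8.192 V; LSB = 8.192/2^13 = 1.000 mV.
Input sits at 45.600 steps above V_low.
Floor → code 45.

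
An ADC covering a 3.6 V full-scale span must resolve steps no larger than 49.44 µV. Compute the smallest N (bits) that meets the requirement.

17 bits

Number of steps required ≥ 3.6 V / 49.44 µV = 72815.53.
Need 2^N ≥ 72815.53; 2^16 = 65536, 2^17 = 131072.
Minimum N = 17.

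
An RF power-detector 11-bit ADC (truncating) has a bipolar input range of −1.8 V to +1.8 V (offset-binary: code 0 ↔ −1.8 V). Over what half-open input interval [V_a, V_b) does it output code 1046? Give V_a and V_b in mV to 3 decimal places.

[38.672 mV, 40.430 mV)

LSB = 3.6/2^11 = 1.758 mV.
V_a = V_low + 1046·LSB = 0.0386719 V; V_b = V_low + 1047·LSB = 0.0404297 V.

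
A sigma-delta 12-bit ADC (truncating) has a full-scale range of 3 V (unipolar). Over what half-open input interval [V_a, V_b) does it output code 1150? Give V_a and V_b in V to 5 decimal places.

LSB = 3/2^12 = 0.732 mV.
V_a = V_low + 1150·LSB = 0.842285 V; V_b = V_low + 1151·LSB = 0.843018 V.

[0.84229 V, 0.84302 V)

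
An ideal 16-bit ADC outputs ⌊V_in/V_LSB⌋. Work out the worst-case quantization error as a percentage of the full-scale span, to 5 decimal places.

0.00153 %

Truncating → worst-case error = 1 LSB = V_FS/2^16, so 100/65536 = 0.00152588 % of full scale.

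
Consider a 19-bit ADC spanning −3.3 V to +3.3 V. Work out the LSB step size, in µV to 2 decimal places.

Full-scale span = 6.6 V.
LSB = 6.6 / 2^19 = 6.6 / 524288 = 1.25885e-05 V = 12.59 µV.

12.59 µV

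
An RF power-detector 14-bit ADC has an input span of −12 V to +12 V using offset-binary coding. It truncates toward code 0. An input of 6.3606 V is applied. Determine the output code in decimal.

code 12534

With 16384 levels over 24 V, one step is 1.465 mV.
Input sits at 12534.170 steps above V_low.
⌊·⌋(12534.170) = 12534.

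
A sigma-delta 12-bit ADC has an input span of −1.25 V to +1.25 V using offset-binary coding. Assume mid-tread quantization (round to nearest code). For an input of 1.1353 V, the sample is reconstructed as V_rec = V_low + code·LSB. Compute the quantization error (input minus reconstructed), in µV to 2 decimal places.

Step size: 2.5 V ÷ 2^12 = 0.610 mV.
(1.1353 − (−1.25))/0.000610352 = 3908.0755; round gives code 3908.
V_rec = (−1.25) + 3908·0.000610352 = 1.1352539 V.
Error = 1.1353 − 1.1352539 = 4.60937e-05 V = 46.09 µV.

46.09 µV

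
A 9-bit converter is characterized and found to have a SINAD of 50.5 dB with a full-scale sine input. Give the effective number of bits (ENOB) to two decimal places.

8.10 bits

ENOB = (SINAD − 1.76) / 6.02 = (50.5 − 1.76)/6.02 = 8.096.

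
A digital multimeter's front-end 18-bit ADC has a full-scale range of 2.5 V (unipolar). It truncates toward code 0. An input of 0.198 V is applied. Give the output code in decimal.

code 20761

Full-scale span = 2.5 V; LSB = 2.5/2^18 = 9.54 µV.
(0.198 − 0) / 9.53674e-06 = 20761.805 LSBs.
⌊·⌋(20761.805) = 20761.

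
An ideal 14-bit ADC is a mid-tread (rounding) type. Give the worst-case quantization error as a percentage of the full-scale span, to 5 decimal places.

Rounding → worst-case error = ½ LSB = V_FS/2^15, so 100/32768 = 0.00305176 % of full scale.

0.00305 %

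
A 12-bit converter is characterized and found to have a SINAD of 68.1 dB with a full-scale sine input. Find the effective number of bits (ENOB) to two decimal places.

11.02 bits

ENOB = (SINAD − 1.76) / 6.02 = (68.1 − 1.76)/6.02 = 11.020.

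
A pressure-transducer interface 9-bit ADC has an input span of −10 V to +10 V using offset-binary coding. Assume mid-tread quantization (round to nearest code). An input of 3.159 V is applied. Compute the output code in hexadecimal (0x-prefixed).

code 0x151 (decimal 337)

With 512 levels over 20 V, one step is 39.062 mV.
Input sits at 336.870 steps above V_low.
Round → code 337.
In hexadecimal (0x-prefixed): 0x151.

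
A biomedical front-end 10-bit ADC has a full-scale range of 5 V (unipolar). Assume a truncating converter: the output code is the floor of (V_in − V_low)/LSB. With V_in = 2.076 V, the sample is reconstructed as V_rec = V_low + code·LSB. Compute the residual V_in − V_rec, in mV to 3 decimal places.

0.805 mV

One LSB is 5 V / 1024 = 4.883 mV.
(2.076 − 0)/0.00488281 = 425.1648; ⌊·⌋ gives code 425.
V_rec = 0 + 425·0.00488281 = 2.0751953 V.
Difference: 0.000804687 V → 0.805 mV.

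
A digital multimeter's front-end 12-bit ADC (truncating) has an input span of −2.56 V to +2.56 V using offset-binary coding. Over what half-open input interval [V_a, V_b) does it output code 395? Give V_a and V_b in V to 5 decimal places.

[-2.06625 V, -2.06500 V)

LSB = 5.12/2^12 = 1.250 mV.
V_a = V_low + 395·LSB = -2.06625 V; V_b = V_low + 396·LSB = -2.065 V.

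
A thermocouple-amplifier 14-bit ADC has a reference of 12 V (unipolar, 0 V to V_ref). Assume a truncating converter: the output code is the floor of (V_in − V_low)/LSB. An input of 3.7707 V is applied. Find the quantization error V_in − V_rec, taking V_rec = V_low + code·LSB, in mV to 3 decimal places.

One LSB is 12 V / 16384 = 0.732 mV.
(3.7707 − 0)/0.000732422 = 5148.2624; ⌊·⌋ gives code 5148.
Code 5148 maps back to 0 + 5148×0.000732422 V = 3.7705078 V.
Difference: 0.000192188 V → 0.192 mV.

0.192 mV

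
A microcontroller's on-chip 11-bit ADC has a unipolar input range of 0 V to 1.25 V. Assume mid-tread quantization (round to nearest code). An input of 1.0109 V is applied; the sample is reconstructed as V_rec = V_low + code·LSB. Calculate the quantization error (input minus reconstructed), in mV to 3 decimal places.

LSB = 1.25/2^11 = 0.610 mV.
(V_in − V_low)/LSB = (1.0109 − 0)/0.000610352 = 1656.2586 → code 1656 (round).
Reconstructed: 1.0107422 V.
Difference: 0.000157812 V → 0.158 mV.

0.158 mV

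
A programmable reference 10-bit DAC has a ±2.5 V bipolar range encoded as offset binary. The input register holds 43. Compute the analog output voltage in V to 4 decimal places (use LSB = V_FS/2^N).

-2.2900 V

LSB = 5 V / 2^10 = 4.883 mV.
V_out = (−2.5) + 43 × 0.00488281 V = -2.29004 V.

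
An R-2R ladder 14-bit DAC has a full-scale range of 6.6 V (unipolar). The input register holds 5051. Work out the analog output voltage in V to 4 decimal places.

2.0347 V

LSB = 6.6 V / 2^14 = 402.83 µV.
V_out = 0 + 5051 × 0.000402832 V = 2.0347 V.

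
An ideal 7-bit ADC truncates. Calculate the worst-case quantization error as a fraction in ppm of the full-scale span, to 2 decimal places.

Truncating → worst-case error = 1 LSB = V_FS/2^7, so 1e+06/128 = 7812.5 ppm of full scale.

7812.50 ppm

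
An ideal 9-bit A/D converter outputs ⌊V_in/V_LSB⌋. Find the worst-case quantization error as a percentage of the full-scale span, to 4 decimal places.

0.1953 %

Truncating → worst-case error = 1 LSB = V_FS/2^9, so 100/512 = 0.195312 % of full scale.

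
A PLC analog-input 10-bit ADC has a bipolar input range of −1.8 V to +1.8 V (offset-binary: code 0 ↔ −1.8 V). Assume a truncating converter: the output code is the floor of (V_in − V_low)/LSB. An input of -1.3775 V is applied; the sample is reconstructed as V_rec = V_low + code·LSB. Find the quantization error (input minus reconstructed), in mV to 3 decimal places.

Step size: 3.6 V ÷ 2^10 = 3.516 mV.
(V_in − V_low)/LSB = (-1.3775 − (−1.8))/0.00351563 = 120.1778 → code 120 (floor).
Reconstructed: -1.378125 V.
V_in − V_rec = 0.000625 V = 0.625 mV.

0.625 mV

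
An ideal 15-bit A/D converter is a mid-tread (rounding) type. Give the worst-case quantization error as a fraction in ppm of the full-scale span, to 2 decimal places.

15.26 ppm

Rounding → worst-case error = ½ LSB = V_FS/2^16, so 1e+06/65536 = 15.2588 ppm of full scale.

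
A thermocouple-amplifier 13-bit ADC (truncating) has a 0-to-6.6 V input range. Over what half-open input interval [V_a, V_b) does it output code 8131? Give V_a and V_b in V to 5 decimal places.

[6.55085 V, 6.55166 V)

LSB = 6.6/2^13 = 0.806 mV.
V_a = V_low + 8131·LSB = 6.55085 V; V_b = V_low + 8132·LSB = 6.55166 V.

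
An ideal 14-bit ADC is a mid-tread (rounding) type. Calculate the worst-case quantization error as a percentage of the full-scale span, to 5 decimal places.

0.00305 %

Rounding → worst-case error = ½ LSB = V_FS/2^15, so 100/32768 = 0.00305176 % of full scale.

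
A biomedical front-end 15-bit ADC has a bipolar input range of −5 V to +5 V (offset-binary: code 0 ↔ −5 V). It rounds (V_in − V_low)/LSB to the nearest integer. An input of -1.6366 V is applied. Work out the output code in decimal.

code 11021

LSB = 10 V / 32768 = 305.18 µV.
(-1.6366 − (−5)) / 0.000305176 = 11021.189 LSBs.
So the output code is 11021.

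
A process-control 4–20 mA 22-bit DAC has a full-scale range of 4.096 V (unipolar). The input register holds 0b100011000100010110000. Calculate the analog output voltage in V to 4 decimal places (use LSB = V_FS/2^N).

LSB = 4.096 V / 2^22 = 0.98 µV.
Code 0b100011000100010110000 = 1149104 decimal.
V_out = 0 + 1149104 × 9.76563e-07 V = 1.12217 V.

1.1222 V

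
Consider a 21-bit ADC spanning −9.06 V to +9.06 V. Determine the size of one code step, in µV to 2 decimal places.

Full-scale span = 18.12 V.
LSB = 18.12 / 2^21 = 18.12 / 2097152 = 8.64029e-06 V = 8.64 µV.

8.64 µV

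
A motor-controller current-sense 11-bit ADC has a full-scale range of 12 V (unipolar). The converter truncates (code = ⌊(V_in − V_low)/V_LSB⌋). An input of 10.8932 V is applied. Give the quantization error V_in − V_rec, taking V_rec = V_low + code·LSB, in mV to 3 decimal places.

0.622 mV

Step size: 12 V ÷ 2^11 = 5.859 mV.
Scaled input = 1859.1061 LSBs, so code = 1859.
Reconstructed: 10.892578 V.
Difference: 0.000621875 V → 0.622 mV.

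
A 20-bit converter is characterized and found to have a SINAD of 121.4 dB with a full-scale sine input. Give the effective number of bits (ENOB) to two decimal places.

ENOB = (SINAD − 1.76) / 6.02 = (121.4 − 1.76)/6.02 = 19.874.

19.87 bits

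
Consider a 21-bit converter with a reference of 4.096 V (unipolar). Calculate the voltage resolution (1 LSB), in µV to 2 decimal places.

Full-scale span = 4.096 V.
LSB = 4.096 / 2^21 = 4.096 / 2097152 = 1.95313e-06 V = 1.95 µV.

1.95 µV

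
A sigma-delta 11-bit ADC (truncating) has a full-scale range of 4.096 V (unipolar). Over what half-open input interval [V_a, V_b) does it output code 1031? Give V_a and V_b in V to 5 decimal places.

[2.06200 V, 2.06400 V)

LSB = 4.096/2^11 = 2.000 mV.
V_a = V_low + 1031·LSB = 2.062 V; V_b = V_low + 1032·LSB = 2.064 V.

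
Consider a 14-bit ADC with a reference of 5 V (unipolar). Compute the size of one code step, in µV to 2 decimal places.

Full-scale span = 5 V.
LSB = 5 / 2^14 = 5 / 16384 = 0.000305176 V = 305.18 µV.

305.18 µV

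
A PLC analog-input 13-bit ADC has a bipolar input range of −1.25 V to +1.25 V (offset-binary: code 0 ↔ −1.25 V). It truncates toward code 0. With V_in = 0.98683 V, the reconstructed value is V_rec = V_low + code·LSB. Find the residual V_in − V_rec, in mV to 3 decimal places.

One LSB is 2.5 V / 8192 = 305.18 µV.
(V_in − V_low)/LSB = (0.98683 − (−1.25))/0.000305176 = 7329.6445 → code 7329 (floor).
Reconstructed: 0.9866333 V.
Error = 0.98683 − 0.9866333 = 0.000196699 V = 0.197 mV.

0.197 mV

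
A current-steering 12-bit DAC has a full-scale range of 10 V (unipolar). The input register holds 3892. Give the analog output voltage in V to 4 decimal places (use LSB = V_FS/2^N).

9.5020 V

LSB = 10 V / 2^12 = 2.441 mV.
V_out = 0 + 3892 × 0.00244141 V = 9.50195 V.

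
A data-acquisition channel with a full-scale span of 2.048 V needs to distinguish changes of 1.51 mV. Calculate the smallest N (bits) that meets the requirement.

11 bits

Number of steps required ≥ 2.048 V / 1.51 mV = 1356.29.
Need 2^N ≥ 1356.29; 2^10 = 1024, 2^11 = 2048.
Minimum N = 11.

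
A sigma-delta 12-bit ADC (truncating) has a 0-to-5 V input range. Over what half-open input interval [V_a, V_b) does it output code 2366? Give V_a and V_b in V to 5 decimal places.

LSB = 5/2^12 = 1.221 mV.
V_a = V_low + 2366·LSB = 2.88818 V; V_b = V_low + 2367·LSB = 2.8894 V.

[2.88818 V, 2.88940 V)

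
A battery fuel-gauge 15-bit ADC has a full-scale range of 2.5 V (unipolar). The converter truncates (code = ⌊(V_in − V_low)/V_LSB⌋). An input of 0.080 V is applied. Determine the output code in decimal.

With 32768 levels over 2.5 V, one step is 76.29 µV.
(V_in − V_low)/LSB = (0.080 − 0) / 7.62939e-05 = 1048.576.
So the output code is 1048.

code 1048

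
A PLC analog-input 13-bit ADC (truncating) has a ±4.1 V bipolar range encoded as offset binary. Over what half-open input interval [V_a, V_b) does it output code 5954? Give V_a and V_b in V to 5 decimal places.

LSB = 8.2/2^13 = 1.001 mV.
V_a = V_low + 5954·LSB = 1.85981 V; V_b = V_low + 5955·LSB = 1.86082 V.

[1.85981 V, 1.86082 V)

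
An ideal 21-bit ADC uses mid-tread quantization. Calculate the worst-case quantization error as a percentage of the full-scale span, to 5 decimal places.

0.00002 %

Rounding → worst-case error = ½ LSB = V_FS/2^22, so 100/4194304 = 2.38419e-05 % of full scale.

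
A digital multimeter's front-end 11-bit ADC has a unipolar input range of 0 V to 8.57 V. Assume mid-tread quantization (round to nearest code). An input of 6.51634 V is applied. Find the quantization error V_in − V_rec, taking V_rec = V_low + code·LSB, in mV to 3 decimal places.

0.964 mV

Step size: 8.57 V ÷ 2^11 = 4.185 mV.
(V_in − V_low)/LSB = (6.51634 − 0)/0.00418457 = 1557.2304 → code 1557 (round).
Code 1557 maps back to 0 + 1557×0.00418457 V = 6.515376 V.
Error = 6.51634 − 6.515376 = 0.000964023 V = 0.964 mV.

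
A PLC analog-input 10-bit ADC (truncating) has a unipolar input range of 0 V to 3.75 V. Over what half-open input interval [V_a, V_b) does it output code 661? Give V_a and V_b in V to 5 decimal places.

[2.42065 V, 2.42432 V)

LSB = 3.75/2^10 = 3.662 mV.
V_a = V_low + 661·LSB = 2.42065 V; V_b = V_low + 662·LSB = 2.42432 V.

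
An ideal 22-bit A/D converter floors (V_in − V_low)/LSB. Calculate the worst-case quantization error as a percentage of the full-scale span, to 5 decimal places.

Truncating → worst-case error = 1 LSB = V_FS/2^22, so 100/4194304 = 2.38419e-05 % of full scale.

0.00002 %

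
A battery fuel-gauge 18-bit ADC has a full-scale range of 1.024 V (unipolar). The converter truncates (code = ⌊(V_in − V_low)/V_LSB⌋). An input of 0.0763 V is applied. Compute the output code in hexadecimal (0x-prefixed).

With 262144 levels over 1.024 V, one step is 3.91 µV.
(0.0763 − 0) / 3.90625e-06 = 19532.800 LSBs.
So the output code is 19532.
In hexadecimal (0x-prefixed): 0x4C4C.

code 0x4C4C (decimal 19532)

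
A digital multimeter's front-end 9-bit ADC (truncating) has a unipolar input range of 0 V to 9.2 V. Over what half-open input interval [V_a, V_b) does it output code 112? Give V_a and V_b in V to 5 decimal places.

[2.01250 V, 2.03047 V)

LSB = 9.2/2^9 = 17.969 mV.
V_a = V_low + 112·LSB = 2.0125 V; V_b = V_low + 113·LSB = 2.03047 V.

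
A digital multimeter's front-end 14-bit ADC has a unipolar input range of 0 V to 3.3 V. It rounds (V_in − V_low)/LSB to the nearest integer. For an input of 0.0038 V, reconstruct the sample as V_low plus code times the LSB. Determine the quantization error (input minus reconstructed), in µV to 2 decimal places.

-26.90 µV

Step size: 3.3 V ÷ 2^14 = 201.42 µV.
Scaled input = 18.8664 LSBs, so code = 19.
Reconstructed: 0.0038269043 V.
V_in − V_rec = -2.69043e-05 V = -26.90 µV.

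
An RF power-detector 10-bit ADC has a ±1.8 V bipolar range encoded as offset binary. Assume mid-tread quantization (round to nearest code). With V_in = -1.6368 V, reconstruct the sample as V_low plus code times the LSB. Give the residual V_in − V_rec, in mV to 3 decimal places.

LSB = 3.6/2^10 = 3.516 mV.
(V_in − V_low)/LSB = (-1.6368 − (−1.8))/0.00351563 = 46.4213 → code 46 (round).
Code 46 maps back to (−1.8) + 46×0.00351563 V = -1.6382812 V.
V_in − V_rec = 0.00148125 V = 1.481 mV.

1.481 mV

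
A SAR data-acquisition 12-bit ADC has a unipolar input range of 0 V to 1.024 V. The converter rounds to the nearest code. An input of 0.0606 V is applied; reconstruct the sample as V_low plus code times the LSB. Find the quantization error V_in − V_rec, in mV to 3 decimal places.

LSB = 1.024/2^12 = 250.00 µV.
(0.0606 − 0)/0.00025 = 242.4000; round gives code 242.
V_rec = 0 + 242·0.00025 = 0.0605 V.
Error = 0.0606 − 0.0605 = 0.0001 V = 0.100 mV.

0.100 mV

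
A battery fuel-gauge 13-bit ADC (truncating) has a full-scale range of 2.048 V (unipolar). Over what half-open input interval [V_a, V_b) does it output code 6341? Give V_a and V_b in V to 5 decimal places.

LSB = 2.048/2^13 = 250.00 µV.
V_a = V_low + 6341·LSB = 1.58525 V; V_b = V_low + 6342·LSB = 1.5855 V.

[1.58525 V, 1.58550 V)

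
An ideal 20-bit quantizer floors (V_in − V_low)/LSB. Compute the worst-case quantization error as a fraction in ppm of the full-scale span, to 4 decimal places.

0.9537 ppm

Truncating → worst-case error = 1 LSB = V_FS/2^20, so 1e+06/1048576 = 0.953674 ppm of full scale.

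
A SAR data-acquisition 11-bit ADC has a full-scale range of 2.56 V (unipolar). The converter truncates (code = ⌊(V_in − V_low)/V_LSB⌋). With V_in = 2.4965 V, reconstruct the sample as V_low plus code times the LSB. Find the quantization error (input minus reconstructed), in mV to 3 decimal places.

Step size: 2.56 V ÷ 2^11 = 1.250 mV.
(2.4965 − 0)/0.00125 = 1997.2000; ⌊·⌋ gives code 1997.
V_rec = 0 + 1997·0.00125 = 2.49625 V.
Difference: 0.00025 V → 0.250 mV.

0.250 mV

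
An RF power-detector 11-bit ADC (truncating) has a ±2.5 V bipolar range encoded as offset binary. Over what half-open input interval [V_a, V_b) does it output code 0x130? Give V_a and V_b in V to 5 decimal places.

LSB = 5/2^11 = 2.441 mV.
Code 0x130 = 304 decimal.
V_a = V_low + 304·LSB = -1.75781 V; V_b = V_low + 305·LSB = -1.75537 V.

[-1.75781 V, -1.75537 V)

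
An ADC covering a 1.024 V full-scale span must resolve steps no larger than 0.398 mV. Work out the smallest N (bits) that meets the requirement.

Number of steps required ≥ 1.024 V / 0.398 mV = 2572.86.
Need 2^N ≥ 2572.86; 2^11 = 2048, 2^12 = 4096.
Minimum N = 12.

12 bits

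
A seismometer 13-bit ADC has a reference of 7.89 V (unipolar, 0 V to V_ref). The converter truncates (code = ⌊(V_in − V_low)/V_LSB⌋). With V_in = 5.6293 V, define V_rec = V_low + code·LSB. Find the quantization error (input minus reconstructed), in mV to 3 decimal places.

One LSB is 7.89 V / 8192 = 0.963 mV.
Scaled input = 5844.7688 LSBs, so code = 5844.
Reconstructed: 5.6285596 V.
Difference: 0.00074043 V → 0.740 mV.

0.740 mV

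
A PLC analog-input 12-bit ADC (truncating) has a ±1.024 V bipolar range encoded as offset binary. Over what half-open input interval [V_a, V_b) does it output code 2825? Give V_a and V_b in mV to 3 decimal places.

LSB = 2.048/2^12 = 0.500 mV.
V_a = V_low + 2825·LSB = 0.3885 V; V_b = V_low + 2826·LSB = 0.389 V.

[388.500 mV, 389.000 mV)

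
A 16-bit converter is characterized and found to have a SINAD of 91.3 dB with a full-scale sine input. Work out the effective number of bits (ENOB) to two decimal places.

14.87 bits

ENOB = (SINAD − 1.76) / 6.02 = (91.3 − 1.76)/6.02 = 14.874.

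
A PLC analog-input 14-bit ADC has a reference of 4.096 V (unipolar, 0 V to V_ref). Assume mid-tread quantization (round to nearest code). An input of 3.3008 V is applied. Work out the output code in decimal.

code 13203

With 16384 levels over 4.096 V, one step is 250.00 µV.
(3.3008 − 0) / 0.00025 = 13203.200 LSBs.
Round → code 13203.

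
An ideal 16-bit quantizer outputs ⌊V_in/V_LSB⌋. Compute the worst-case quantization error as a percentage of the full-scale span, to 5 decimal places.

Truncating → worst-case error = 1 LSB = V_FS/2^16, so 100/65536 = 0.00152588 % of full scale.

0.00153 %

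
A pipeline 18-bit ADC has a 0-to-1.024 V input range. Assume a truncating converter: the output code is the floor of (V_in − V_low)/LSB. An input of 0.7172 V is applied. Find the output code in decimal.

LSB = 1.024 V / 262144 = 3.91 µV.
(V_in − V_low)/LSB = (0.7172 − 0) / 3.90625e-06 = 183603.200.
⌊·⌋(183603.200) = 183603.

code 183603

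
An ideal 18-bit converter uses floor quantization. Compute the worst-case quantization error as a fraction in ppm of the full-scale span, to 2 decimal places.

3.81 ppm

Truncating → worst-case error = 1 LSB = V_FS/2^18, so 1e+06/262144 = 3.8147 ppm of full scale.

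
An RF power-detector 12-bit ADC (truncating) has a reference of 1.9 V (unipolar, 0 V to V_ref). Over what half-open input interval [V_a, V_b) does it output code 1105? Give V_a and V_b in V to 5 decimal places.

LSB = 1.9/2^12 = 463.87 µV.
V_a = V_low + 1105·LSB = 0.512573 V; V_b = V_low + 1106·LSB = 0.513037 V.

[0.51257 V, 0.51304 V)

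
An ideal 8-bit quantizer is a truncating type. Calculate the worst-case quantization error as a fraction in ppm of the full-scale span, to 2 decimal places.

3906.25 ppm

Truncating → worst-case error = 1 LSB = V_FS/2^8, so 1e+06/256 = 3906.25 ppm of full scale.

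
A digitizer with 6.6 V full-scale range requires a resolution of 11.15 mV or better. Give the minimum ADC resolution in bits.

10 bits

Number of steps required ≥ 6.6 V / 11.15 mV = 591.93.
Need 2^N ≥ 591.93; 2^9 = 512, 2^10 = 1024.
Minimum N = 10.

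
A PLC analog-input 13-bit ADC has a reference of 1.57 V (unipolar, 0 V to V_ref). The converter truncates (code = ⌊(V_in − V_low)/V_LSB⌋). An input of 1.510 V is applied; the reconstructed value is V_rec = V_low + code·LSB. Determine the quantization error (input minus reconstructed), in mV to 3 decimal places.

LSB = 1.57/2^13 = 191.65 µV.
(1.510 − 0)/0.00019165 = 7878.9299; ⌊·⌋ gives code 7878.
Code 7878 maps back to 0 + 7878×0.00019165 V = 1.5098218 V.
Difference: 0.000178223 V → 0.178 mV.

0.178 mV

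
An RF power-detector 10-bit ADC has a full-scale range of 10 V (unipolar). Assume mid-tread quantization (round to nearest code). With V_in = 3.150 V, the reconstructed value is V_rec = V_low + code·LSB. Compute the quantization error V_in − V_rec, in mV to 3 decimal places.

-4.297 mV

One LSB is 10 V / 1024 = 9.766 mV.
(V_in − V_low)/LSB = (3.150 − 0)/0.00976562 = 322.5600 → code 323 (round).
Reconstructed: 3.1542969 V.
Error = 3.150 − 3.1542969 = -0.00429688 V = -4.297 mV.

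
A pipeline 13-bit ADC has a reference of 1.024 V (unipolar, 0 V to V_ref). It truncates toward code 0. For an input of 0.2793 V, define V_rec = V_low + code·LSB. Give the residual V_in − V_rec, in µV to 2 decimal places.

50.00 µV

LSB = 1.024/2^13 = 125.00 µV.
(V_in − V_low)/LSB = (0.2793 − 0)/0.000125 = 2234.4000 → code 2234 (floor).
Reconstructed: 0.27925 V.
Error = 0.2793 − 0.27925 = 5e-05 V = 50.00 µV.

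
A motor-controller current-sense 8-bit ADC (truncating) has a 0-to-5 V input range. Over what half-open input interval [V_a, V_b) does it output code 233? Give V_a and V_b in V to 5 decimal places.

LSB = 5/2^8 = 19.531 mV.
V_a = V_low + 233·LSB = 4.55078 V; V_b = V_low + 234·LSB = 4.57031 V.

[4.55078 V, 4.57031 V)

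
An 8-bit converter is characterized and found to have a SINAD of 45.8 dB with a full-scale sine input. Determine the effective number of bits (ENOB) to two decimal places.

7.32 bits

ENOB = (SINAD − 1.76) / 6.02 = (45.8 − 1.76)/6.02 = 7.316.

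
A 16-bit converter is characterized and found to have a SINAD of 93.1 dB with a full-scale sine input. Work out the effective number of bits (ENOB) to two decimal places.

15.17 bits

ENOB = (SINAD − 1.76) / 6.02 = (93.1 − 1.76)/6.02 = 15.173.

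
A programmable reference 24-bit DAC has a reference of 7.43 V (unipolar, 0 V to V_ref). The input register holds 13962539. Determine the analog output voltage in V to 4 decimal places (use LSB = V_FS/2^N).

LSB = 7.43 V / 2^24 = 0.44 µV.
V_out = 0 + 13962539 × 4.42863e-07 V = 6.18349 V.

6.1835 V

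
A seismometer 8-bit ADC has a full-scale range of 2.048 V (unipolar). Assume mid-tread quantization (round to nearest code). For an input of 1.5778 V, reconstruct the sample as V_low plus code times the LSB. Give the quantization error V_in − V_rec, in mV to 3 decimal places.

Step size: 2.048 V ÷ 2^8 = 8.000 mV.
(1.5778 − 0)/0.008 = 197.2250; round gives code 197.
Reconstructed: 1.576 V.
Error = 1.5778 − 1.576 = 0.0018 V = 1.800 mV.

1.800 mV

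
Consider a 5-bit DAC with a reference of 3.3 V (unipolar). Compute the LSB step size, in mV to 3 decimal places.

103.125 mV

Full-scale span = 3.3 V.
LSB = 3.3 / 2^5 = 3.3 / 32 = 0.103125 V = 103.125 mV.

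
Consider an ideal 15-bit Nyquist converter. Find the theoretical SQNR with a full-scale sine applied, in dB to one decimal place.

SNR ≈ 6.02·N + 1.76 dB = 6.02·15 + 1.76 = 92.06 dB.

92.1 dB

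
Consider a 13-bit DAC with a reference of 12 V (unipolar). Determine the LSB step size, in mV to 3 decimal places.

Full-scale span = 12 V.
LSB = 12 / 2^13 = 12 / 8192 = 0.00146484 V = 1.465 mV.

1.465 mV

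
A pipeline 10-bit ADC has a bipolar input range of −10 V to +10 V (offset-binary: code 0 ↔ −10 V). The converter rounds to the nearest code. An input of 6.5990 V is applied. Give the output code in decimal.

LSB = 20 V / 1024 = 19.531 mV.
(V_in − V_low)/LSB = (6.5990 − (−10)) / 0.0195312 = 849.869.
round(849.869) = 850.

code 850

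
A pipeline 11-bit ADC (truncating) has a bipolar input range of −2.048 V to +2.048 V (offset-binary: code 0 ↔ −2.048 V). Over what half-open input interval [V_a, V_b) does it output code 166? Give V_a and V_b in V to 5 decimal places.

[-1.71600 V, -1.71400 V)

LSB = 4.096/2^11 = 2.000 mV.
V_a = V_low + 166·LSB = -1.716 V; V_b = V_low + 167·LSB = -1.714 V.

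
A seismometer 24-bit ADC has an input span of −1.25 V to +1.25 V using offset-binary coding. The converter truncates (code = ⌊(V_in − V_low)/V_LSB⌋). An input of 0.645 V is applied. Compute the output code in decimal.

Full-scale span = 2.5 V; LSB = 2.5/2^24 = 0.15 µV.
(0.645 − (−1.25)) / 1.49012e-07 = 12717129.728 LSBs.
⌊·⌋(12717129.728) = 12717129.

code 12717129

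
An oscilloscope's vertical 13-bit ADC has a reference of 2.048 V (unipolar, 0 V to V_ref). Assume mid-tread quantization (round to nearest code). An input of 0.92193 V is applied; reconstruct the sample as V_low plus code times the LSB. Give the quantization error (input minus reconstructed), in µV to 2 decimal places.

-70.00 µV

One LSB is 2.048 V / 8192 = 250.00 µV.
Scaled input = 3687.7200 LSBs, so code = 3688.
V_rec = 0 + 3688·0.00025 = 0.922 V.
V_in − V_rec = -7e-05 V = -70.00 µV.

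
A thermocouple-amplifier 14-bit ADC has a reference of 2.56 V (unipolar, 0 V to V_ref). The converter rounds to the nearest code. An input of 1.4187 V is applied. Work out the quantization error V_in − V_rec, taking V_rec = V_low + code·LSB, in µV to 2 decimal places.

Step size: 2.56 V ÷ 2^14 = 156.25 µV.
(1.4187 − 0)/0.00015625 = 9079.6800; round gives code 9080.
Code 9080 maps back to 0 + 9080×0.00015625 V = 1.41875 V.
Error = 1.4187 − 1.41875 = -5e-05 V = -50.00 µV.

-50.00 µV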